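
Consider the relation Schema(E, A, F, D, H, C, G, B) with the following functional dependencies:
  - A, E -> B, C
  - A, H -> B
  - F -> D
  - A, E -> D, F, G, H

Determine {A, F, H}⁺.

Start with {A, F, H}.
A, H -> B applies; add {B} → now {A, B, F, H}.
F -> D applies; add {D} → now {A, B, D, F, H}.
No further FD applies.

{A, B, D, F, H}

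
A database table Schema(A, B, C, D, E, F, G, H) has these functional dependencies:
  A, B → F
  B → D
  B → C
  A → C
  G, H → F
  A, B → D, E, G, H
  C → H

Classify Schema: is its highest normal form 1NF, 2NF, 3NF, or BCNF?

Candidate key: {A, B}. Prime attributes: {A, B}.
B → D breaks BCNF: {B}⁺ = {B, C, D, H}, so {B} is not a superkey.
B → D determines the non-prime attribute {D} from a non-superkey — 3NF is violated.
{A} is a proper subset of the key {A, B}, and {A}⁺ contains the non-prime attributes {C, H} — a partial dependency, so 2NF is violated.

1NF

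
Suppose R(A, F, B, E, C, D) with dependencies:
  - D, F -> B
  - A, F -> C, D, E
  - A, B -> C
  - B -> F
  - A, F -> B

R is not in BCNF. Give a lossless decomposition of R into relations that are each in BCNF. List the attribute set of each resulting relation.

Candidate keys of the original relation: {A, B}, {A, F}.
Within {A, B, C, D, E, F}: {D, F}⁺ ∩ {A, B, C, D, E, F} = {B, D, F}, not the whole set, so D, F -> B violates BCNF; decompose into {B, D, F} and {A, C, D, E, F}.
Within {B, D, F}: {B}⁺ ∩ {B, D, F} = {B, F}, not the whole set, so B -> F violates BCNF; decompose into {B, F} and {B, D}.
{B, F} has no BCNF violation.
{B, D} has no BCNF violation.
{A, C, D, E, F} has no BCNF violation.

{A, C, D, E, F}; {B, D}; {B, F}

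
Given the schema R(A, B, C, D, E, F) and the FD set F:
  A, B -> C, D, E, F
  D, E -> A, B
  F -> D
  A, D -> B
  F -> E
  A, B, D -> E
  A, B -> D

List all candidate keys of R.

{F}⁺ = {A, B, C, D, E, F}, which is every attribute, so {F} is a candidate key.
{A, B}⁺ = {A, B, C, D, E, F}, which is every attribute, so {A, B} is a candidate key.
{A, D}⁺ = {A, B, C, D, E, F}, which is every attribute, so {A, D} is a candidate key.
{D, E}⁺ = {A, B, C, D, E, F}, which is every attribute, so {D, E} is a candidate key.
No proper subset of any of these is a key, and no other minimal superkey exists.

{A, B}, {A, D}, {D, E}, {F}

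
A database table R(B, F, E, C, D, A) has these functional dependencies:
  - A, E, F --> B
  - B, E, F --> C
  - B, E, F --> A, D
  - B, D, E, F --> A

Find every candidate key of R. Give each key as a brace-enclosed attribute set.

{A, E, F}, {B, E, F}

Attributes never on any right-hand side: {E, F} — every candidate key must contain all of them.
{A, E, F} is a candidate key since {A, E, F}⁺ = {A, B, C, D, E, F} covers every attribute.
{B, E, F} is a candidate key since {B, E, F}⁺ = {A, B, C, D, E, F} covers every attribute.
These are minimal and exhaustive — every other superkey contains one of them.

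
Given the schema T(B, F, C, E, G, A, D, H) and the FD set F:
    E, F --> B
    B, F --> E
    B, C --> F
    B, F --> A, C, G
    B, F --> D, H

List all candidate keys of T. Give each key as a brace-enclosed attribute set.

{B, C}, {B, F}, {E, F}

Closure of {B, C} is {A, B, C, D, E, F, G, H}, the whole schema; {B, C} is a candidate key.
Closure of {B, F} is {A, B, C, D, E, F, G, H}, the whole schema; {B, F} is a candidate key.
Closure of {E, F} is {A, B, C, D, E, F, G, H}, the whole schema; {E, F} is a candidate key.
These are minimal and exhaustive — every other superkey contains one of them.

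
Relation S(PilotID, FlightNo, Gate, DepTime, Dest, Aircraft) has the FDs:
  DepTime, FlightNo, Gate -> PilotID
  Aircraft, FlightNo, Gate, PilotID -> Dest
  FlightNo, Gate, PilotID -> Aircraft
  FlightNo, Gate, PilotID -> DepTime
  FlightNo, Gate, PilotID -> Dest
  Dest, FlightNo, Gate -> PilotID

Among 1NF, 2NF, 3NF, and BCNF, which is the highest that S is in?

Candidate keys: {DepTime, FlightNo, Gate}, {Dest, FlightNo, Gate}, {FlightNo, Gate, PilotID}. Prime attributes: {DepTime, Dest, FlightNo, Gate, PilotID}.
The left-hand side of every FD is a superkey, so BCNF is satisfied.

BCNF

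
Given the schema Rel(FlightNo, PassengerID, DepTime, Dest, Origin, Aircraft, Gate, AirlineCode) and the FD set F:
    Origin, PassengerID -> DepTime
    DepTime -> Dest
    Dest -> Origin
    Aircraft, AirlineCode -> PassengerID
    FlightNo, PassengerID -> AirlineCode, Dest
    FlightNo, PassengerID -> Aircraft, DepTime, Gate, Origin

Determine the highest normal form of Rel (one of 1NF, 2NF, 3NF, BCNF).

2NF

Candidate keys: {Aircraft, AirlineCode, FlightNo}, {FlightNo, PassengerID}. Prime attributes: {Aircraft, AirlineCode, FlightNo, PassengerID}.
Origin, PassengerID -> DepTime breaks BCNF: {Origin, PassengerID}⁺ = {DepTime, Dest, Origin, PassengerID}, so {Origin, PassengerID} is not a superkey.
Because {DepTime} is non-prime and the left side of Origin, PassengerID -> DepTime is not a superkey, the relation is not in 3NF.
No non-prime attribute depends on a proper subset of any candidate key, so 2NF holds.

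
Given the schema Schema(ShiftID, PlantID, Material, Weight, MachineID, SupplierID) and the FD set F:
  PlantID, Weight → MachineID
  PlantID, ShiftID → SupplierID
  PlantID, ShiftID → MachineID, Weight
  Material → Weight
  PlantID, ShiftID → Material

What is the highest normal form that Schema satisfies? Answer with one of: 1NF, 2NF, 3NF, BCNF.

Candidate key: {PlantID, ShiftID}. Prime attributes: {PlantID, ShiftID}.
PlantID, Weight → MachineID breaks BCNF: {PlantID, Weight}⁺ = {MachineID, PlantID, Weight}, so {PlantID, Weight} is not a superkey.
PlantID, Weight → MachineID has non-prime {MachineID} on the right and a non-superkey on the left, so 3NF fails.
Checking every proper subset of each key, none determines a non-prime attribute — 2NF is satisfied.

2NF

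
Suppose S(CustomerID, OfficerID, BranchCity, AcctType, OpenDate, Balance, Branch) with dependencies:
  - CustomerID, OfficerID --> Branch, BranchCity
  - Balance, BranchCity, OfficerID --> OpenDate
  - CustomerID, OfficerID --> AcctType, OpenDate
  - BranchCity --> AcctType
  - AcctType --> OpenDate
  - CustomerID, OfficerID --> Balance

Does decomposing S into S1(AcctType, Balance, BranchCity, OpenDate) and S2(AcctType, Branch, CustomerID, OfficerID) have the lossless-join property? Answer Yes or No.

The shared attributes are {AcctType} and {AcctType}⁺ = {AcctType, OpenDate}.
Neither S1 nor S2 is contained in that closure, so the decomposition is lossy.

No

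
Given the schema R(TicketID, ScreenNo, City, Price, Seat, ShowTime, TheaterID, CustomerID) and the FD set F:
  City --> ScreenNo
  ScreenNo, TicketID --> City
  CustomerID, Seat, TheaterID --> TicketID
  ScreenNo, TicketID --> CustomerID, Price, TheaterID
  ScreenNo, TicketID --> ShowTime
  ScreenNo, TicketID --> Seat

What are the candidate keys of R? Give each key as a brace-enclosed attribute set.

Closure of {City, TicketID} is {City, CustomerID, Price, ScreenNo, Seat, ShowTime, TheaterID, TicketID}, the whole schema; {City, TicketID} is a candidate key.
Closure of {ScreenNo, TicketID} is {City, CustomerID, Price, ScreenNo, Seat, ShowTime, TheaterID, TicketID}, the whole schema; {ScreenNo, TicketID} is a candidate key.
Closure of {City, CustomerID, Seat, TheaterID} is {City, CustomerID, Price, ScreenNo, Seat, ShowTime, TheaterID, TicketID}, the whole schema; {City, CustomerID, Seat, TheaterID} is a candidate key.
Closure of {CustomerID, ScreenNo, Seat, TheaterID} is {City, CustomerID, Price, ScreenNo, Seat, ShowTime, TheaterID, TicketID}, the whole schema; {CustomerID, ScreenNo, Seat, TheaterID} is a candidate key.
No proper subset of any of these is a key, and no other minimal superkey exists.

{City, CustomerID, Seat, TheaterID}, {City, TicketID}, {CustomerID, ScreenNo, Seat, TheaterID}, {ScreenNo, TicketID}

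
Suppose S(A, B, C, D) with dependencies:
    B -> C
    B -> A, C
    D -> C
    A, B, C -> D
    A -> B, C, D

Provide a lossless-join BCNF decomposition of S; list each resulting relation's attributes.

Candidate keys of the original relation: {A}, {B}.
In {A, B, C, D}, {D} is not a superkey ({D}⁺ restricted to this set is {C, D}), so split on D -> C into {C, D} and {A, B, D}.
{C, D} is in BCNF.
{A, B, D} is in BCNF.

{A, B, D}; {C, D}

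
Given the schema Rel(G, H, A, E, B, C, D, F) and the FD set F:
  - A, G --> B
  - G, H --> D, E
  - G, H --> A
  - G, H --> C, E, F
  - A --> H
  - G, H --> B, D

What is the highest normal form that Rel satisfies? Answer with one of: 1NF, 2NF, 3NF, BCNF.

Candidate keys: {A, G}, {G, H}. Prime attributes: {A, G, H}.
A --> H breaks BCNF: {A}⁺ = {A, H}, so {A} is not a superkey.
Its right-hand attributes {H} are all prime, as are those of every other non-superkey FD — the relation is in 3NF.

3NF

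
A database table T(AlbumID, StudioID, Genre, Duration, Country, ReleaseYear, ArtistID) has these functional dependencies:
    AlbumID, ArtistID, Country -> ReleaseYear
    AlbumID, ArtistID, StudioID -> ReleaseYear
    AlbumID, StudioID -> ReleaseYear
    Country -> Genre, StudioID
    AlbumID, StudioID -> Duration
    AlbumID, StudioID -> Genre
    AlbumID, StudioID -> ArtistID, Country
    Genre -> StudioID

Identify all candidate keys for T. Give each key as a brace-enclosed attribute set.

No FD produces {AlbumID}, so it must be in every candidate key.
Closure of {AlbumID, Country} is {AlbumID, ArtistID, Country, Duration, Genre, ReleaseYear, StudioID}, the whole schema; {AlbumID, Country} is a candidate key.
Closure of {AlbumID, Genre} is {AlbumID, ArtistID, Country, Duration, Genre, ReleaseYear, StudioID}, the whole schema; {AlbumID, Genre} is a candidate key.
Closure of {AlbumID, StudioID} is {AlbumID, ArtistID, Country, Duration, Genre, ReleaseYear, StudioID}, the whole schema; {AlbumID, StudioID} is a candidate key.
No proper subset of any of these is a key, and no other minimal superkey exists.

{AlbumID, Country}, {AlbumID, Genre}, {AlbumID, StudioID}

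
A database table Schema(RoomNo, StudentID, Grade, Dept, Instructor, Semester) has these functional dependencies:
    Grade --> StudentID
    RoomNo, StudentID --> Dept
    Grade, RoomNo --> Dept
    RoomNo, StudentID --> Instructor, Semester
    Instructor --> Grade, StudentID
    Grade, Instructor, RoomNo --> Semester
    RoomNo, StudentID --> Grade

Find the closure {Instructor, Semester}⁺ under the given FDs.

{Grade, Instructor, Semester, StudentID}

Start with {Instructor, Semester}.
Instructor --> Grade, StudentID applies; add {Grade, StudentID} → now {Grade, Instructor, Semester, StudentID}.
No further FD applies.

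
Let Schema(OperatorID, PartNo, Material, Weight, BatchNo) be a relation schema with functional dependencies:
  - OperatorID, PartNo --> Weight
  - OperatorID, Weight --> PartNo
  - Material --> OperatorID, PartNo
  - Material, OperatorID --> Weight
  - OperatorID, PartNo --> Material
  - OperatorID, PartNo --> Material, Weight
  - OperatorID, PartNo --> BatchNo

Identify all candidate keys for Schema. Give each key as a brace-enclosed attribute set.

{Material}, {OperatorID, PartNo}, {OperatorID, Weight}

{Material}⁺ = {BatchNo, Material, OperatorID, PartNo, Weight} — all of the relation — so {Material} is a candidate key.
{OperatorID, PartNo}⁺ = {BatchNo, Material, OperatorID, PartNo, Weight} — all of the relation — so {OperatorID, PartNo} is a candidate key.
{OperatorID, Weight}⁺ = {BatchNo, Material, OperatorID, PartNo, Weight} — all of the relation — so {OperatorID, Weight} is a candidate key.
Any other superkey properly contains one of these, so there are no further candidate keys.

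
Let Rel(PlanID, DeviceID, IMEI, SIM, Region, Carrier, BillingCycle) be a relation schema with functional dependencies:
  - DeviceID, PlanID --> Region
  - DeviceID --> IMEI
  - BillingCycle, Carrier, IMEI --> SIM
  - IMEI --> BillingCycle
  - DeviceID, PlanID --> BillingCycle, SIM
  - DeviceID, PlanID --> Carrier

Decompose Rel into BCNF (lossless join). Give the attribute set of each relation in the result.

{BillingCycle, IMEI}; {Carrier, DeviceID, PlanID, Region}; {Carrier, DeviceID, SIM}; {DeviceID, IMEI}

Candidate key of the original relation: {DeviceID, PlanID}.
In {BillingCycle, Carrier, DeviceID, IMEI, PlanID, Region, SIM}, {DeviceID} is not a superkey ({DeviceID}⁺ restricted to this set is {BillingCycle, DeviceID, IMEI}), so split on DeviceID --> BillingCycle, IMEI into {BillingCycle, DeviceID, IMEI} and {Carrier, DeviceID, PlanID, Region, SIM}.
In {BillingCycle, DeviceID, IMEI}, {IMEI} is not a superkey ({IMEI}⁺ restricted to this set is {BillingCycle, IMEI}), so split on IMEI --> BillingCycle into {BillingCycle, IMEI} and {DeviceID, IMEI}.
{BillingCycle, IMEI} has no BCNF violation.
{DeviceID, IMEI} has no BCNF violation.
In {Carrier, DeviceID, PlanID, Region, SIM}, {Carrier, DeviceID} is not a superkey ({Carrier, DeviceID}⁺ restricted to this set is {Carrier, DeviceID, SIM}), so split on Carrier, DeviceID --> SIM into {Carrier, DeviceID, SIM} and {Carrier, DeviceID, PlanID, Region}.
{Carrier, DeviceID, SIM} has no BCNF violation.
{Carrier, DeviceID, PlanID, Region} has no BCNF violation.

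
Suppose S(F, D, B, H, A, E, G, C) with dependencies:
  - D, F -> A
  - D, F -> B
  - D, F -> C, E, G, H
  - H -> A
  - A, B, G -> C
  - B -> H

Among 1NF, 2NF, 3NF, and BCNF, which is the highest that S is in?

2NF

Candidate key: {D, F}. Prime attributes: {D, F}.
H -> A breaks BCNF: {H}⁺ = {A, H}, so {H} is not a superkey.
H -> A has non-prime {A} on the right and a non-superkey on the left, so 3NF fails.
No non-prime attribute depends on a proper subset of any candidate key, so 2NF holds.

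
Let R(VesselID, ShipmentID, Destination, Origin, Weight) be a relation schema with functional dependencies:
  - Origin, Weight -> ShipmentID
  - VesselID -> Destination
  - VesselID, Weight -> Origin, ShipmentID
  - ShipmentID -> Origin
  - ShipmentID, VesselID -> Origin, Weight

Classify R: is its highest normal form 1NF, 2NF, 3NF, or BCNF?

1NF

Candidate keys: {ShipmentID, VesselID}, {VesselID, Weight}. Prime attributes: {ShipmentID, VesselID, Weight}.
For Origin, Weight -> ShipmentID we have {Origin, Weight}⁺ = {Origin, ShipmentID, Weight}; {Origin, Weight} is not a superkey, so BCNF fails.
VesselID -> Destination determines the non-prime attribute {Destination} from a non-superkey — 3NF is violated.
{ShipmentID} is a proper subset of the key {ShipmentID, VesselID}, and {ShipmentID}⁺ contains the non-prime attribute {Origin} — a partial dependency, so 2NF is violated.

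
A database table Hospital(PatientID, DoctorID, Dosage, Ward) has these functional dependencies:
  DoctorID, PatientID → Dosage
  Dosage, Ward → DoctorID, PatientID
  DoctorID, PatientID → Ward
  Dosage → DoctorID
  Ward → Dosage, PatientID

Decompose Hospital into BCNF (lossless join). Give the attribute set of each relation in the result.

Candidate keys of the original relation: {DoctorID, PatientID}, {Dosage, PatientID}, {Ward}.
In {DoctorID, Dosage, PatientID, Ward}, {Dosage} is not a superkey ({Dosage}⁺ restricted to this set is {DoctorID, Dosage}), so split on Dosage → DoctorID into {DoctorID, Dosage} and {Dosage, PatientID, Ward}.
{DoctorID, Dosage} has no BCNF violation.
{Dosage, PatientID, Ward} has no BCNF violation.

{DoctorID, Dosage}; {Dosage, PatientID, Ward}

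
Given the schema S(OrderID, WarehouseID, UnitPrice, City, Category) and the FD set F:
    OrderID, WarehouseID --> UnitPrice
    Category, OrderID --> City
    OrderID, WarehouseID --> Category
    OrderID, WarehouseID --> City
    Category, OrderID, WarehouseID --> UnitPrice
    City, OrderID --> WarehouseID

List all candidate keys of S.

{Category, OrderID}, {City, OrderID}, {OrderID, WarehouseID}

{OrderID} never appears on the right of any FD, so every key must include it.
Closure of {Category, OrderID} is {Category, City, OrderID, UnitPrice, WarehouseID}, the whole schema; {Category, OrderID} is a candidate key.
Closure of {City, OrderID} is {Category, City, OrderID, UnitPrice, WarehouseID}, the whole schema; {City, OrderID} is a candidate key.
Closure of {OrderID, WarehouseID} is {Category, City, OrderID, UnitPrice, WarehouseID}, the whole schema; {OrderID, WarehouseID} is a candidate key.
Any other superkey properly contains one of these, so there are no further candidate keys.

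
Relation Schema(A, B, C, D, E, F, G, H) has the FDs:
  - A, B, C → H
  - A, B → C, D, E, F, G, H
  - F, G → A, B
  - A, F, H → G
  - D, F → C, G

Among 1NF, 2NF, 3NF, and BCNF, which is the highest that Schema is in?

Candidate keys: {A, B}, {A, F, H}, {D, F}, {F, G}. Prime attributes: {A, B, D, F, G, H}.
Every FD has a superkey on the left, so the relation is in BCNF.

BCNF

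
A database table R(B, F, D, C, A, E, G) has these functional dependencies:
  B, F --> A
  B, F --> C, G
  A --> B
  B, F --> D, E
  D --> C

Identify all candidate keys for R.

{A, F}, {B, F}

No FD produces {F}, so it must be in every candidate key.
{A, F}⁺ = {A, B, C, D, E, F, G}, which is every attribute, so {A, F} is a candidate key.
{B, F}⁺ = {A, B, C, D, E, F, G}, which is every attribute, so {B, F} is a candidate key.
No proper subset of any of these is a key, and no other minimal superkey exists.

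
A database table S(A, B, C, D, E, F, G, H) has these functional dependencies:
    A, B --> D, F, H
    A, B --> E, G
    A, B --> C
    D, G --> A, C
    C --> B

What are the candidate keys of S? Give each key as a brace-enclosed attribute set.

{A, B}, {A, C}, {D, G}

Closure of {A, B} is {A, B, C, D, E, F, G, H}, the whole schema; {A, B} is a candidate key.
Closure of {A, C} is {A, B, C, D, E, F, G, H}, the whole schema; {A, C} is a candidate key.
Closure of {D, G} is {A, B, C, D, E, F, G, H}, the whole schema; {D, G} is a candidate key.
Any other superkey properly contains one of these, so there are no further candidate keys.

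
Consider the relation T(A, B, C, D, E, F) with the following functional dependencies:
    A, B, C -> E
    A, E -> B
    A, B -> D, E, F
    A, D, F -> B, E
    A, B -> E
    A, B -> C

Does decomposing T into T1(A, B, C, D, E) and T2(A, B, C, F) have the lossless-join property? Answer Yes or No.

Yes

T1 ∩ T2 = {A, B, C}; its closure under F is {A, B, C, D, E, F}.
Since T1 ⊆ {A, B, C, D, E, F}, the intersection is a superkey of T1; the decomposition is lossless.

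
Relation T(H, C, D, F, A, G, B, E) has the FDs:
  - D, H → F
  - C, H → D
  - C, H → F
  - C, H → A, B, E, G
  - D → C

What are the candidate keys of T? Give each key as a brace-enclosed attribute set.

{C, H}, {D, H}

{H} never appears on the right of any FD, so every key must include it.
Closure of {C, H} is {A, B, C, D, E, F, G, H}, the whole schema; {C, H} is a candidate key.
Closure of {D, H} is {A, B, C, D, E, F, G, H}, the whole schema; {D, H} is a candidate key.
These are minimal and exhaustive — every other superkey contains one of them.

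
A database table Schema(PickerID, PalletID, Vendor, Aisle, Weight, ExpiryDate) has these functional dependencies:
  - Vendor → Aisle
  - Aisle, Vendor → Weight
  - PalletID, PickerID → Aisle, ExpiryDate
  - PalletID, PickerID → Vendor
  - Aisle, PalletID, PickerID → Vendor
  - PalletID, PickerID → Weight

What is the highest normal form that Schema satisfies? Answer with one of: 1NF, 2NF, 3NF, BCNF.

Candidate key: {PalletID, PickerID}. Prime attributes: {PalletID, PickerID}.
Vendor → Aisle breaks BCNF: {Vendor}⁺ = {Aisle, Vendor, Weight}, so {Vendor} is not a superkey.
Vendor → Aisle has non-prime {Aisle} on the right and a non-superkey on the left, so 3NF fails.
Checking every proper subset of each key, none determines a non-prime attribute — 2NF is satisfied.

2NF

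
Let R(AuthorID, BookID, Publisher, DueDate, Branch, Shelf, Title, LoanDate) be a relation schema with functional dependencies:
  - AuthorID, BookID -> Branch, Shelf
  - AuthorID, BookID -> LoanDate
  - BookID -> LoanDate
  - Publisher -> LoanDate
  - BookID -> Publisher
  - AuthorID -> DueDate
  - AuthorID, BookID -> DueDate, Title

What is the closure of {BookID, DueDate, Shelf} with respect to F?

{BookID, DueDate, LoanDate, Publisher, Shelf}

Start with {BookID, DueDate, Shelf}.
BookID -> LoanDate applies; add {LoanDate} → now {BookID, DueDate, LoanDate, Shelf}.
BookID -> Publisher applies; add {Publisher} → now {BookID, DueDate, LoanDate, Publisher, Shelf}.
No further FD applies.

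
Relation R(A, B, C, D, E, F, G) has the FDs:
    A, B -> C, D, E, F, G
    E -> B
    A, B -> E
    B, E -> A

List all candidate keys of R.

{A, B}, {E}

Closure of {E} is {A, B, C, D, E, F, G}, the whole schema; {E} is a candidate key.
Closure of {A, B} is {A, B, C, D, E, F, G}, the whole schema; {A, B} is a candidate key.
Any other superkey properly contains one of these, so there are no further candidate keys.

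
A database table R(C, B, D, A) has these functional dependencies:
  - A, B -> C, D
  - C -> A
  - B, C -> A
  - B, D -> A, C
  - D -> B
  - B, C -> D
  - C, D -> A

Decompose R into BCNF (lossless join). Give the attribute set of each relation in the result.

{A, C}; {B, C, D}

Candidate keys of the original relation: {A, B}, {B, C}, {D}.
Within {A, B, C, D}: {C}⁺ ∩ {A, B, C, D} = {A, C}, not the whole set, so C -> A violates BCNF; decompose into {A, C} and {B, C, D}.
{A, C}: every determinant is a superkey — BCNF.
{B, C, D}: every determinant is a superkey — BCNF.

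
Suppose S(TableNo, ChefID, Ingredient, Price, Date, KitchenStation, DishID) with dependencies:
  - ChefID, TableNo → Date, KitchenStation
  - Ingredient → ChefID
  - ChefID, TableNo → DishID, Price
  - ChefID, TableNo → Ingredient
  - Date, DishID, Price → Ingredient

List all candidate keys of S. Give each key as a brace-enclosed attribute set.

No FD produces {TableNo}, so it must be in every candidate key.
{ChefID, TableNo} is a candidate key since {ChefID, TableNo}⁺ = {ChefID, Date, DishID, Ingredient, KitchenStation, Price, TableNo} covers every attribute.
{Ingredient, TableNo} is a candidate key since {Ingredient, TableNo}⁺ = {ChefID, Date, DishID, Ingredient, KitchenStation, Price, TableNo} covers every attribute.
{Date, DishID, Price, TableNo} is a candidate key since {Date, DishID, Price, TableNo}⁺ = {ChefID, Date, DishID, Ingredient, KitchenStation, Price, TableNo} covers every attribute.
No proper subset of any of these is a key, and no other minimal superkey exists.

{ChefID, TableNo}, {Date, DishID, Price, TableNo}, {Ingredient, TableNo}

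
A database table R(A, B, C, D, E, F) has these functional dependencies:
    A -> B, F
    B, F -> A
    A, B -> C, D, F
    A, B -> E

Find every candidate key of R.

{A}, {B, F}

Closure of {A} is {A, B, C, D, E, F}, the whole schema; {A} is a candidate key.
Closure of {B, F} is {A, B, C, D, E, F}, the whole schema; {B, F} is a candidate key.
These are minimal and exhaustive — every other superkey contains one of them.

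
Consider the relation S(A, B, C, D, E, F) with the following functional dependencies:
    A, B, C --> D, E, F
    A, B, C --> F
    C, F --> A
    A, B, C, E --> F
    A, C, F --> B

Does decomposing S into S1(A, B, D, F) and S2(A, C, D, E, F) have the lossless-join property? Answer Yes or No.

No

The shared attributes are {A, D, F} and {A, D, F}⁺ = {A, D, F}.
The closure covers neither S1 nor S2 entirely; the join is not lossless.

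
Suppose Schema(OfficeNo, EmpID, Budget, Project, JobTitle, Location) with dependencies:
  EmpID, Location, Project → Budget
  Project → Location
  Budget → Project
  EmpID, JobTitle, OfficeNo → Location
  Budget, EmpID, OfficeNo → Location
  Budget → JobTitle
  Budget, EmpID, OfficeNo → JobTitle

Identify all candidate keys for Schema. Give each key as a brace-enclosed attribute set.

{Budget, EmpID, OfficeNo}, {EmpID, OfficeNo, Project}

No FD produces {EmpID, OfficeNo}, so they must be in every candidate key.
{Budget, EmpID, OfficeNo}⁺ = {Budget, EmpID, JobTitle, Location, OfficeNo, Project}, which is every attribute, so {Budget, EmpID, OfficeNo} is a candidate key.
{EmpID, OfficeNo, Project}⁺ = {Budget, EmpID, JobTitle, Location, OfficeNo, Project}, which is every attribute, so {EmpID, OfficeNo, Project} is a candidate key.
These are minimal and exhaustive — every other superkey contains one of them.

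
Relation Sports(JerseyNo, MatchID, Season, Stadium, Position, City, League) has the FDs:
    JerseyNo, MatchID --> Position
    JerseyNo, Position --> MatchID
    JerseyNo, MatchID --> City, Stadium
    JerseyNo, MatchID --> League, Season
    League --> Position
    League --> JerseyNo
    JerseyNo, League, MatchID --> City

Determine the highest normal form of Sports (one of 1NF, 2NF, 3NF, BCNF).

BCNF

Candidate keys: {JerseyNo, MatchID}, {JerseyNo, Position}, {League}. Prime attributes: {JerseyNo, League, MatchID, Position}.
Every FD has a superkey on the left, so the relation is in BCNF.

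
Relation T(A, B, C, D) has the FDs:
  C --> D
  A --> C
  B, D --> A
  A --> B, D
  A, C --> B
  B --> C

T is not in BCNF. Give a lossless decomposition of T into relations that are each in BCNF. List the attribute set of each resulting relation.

{A, B, C}; {C, D}

Candidate keys of the original relation: {A}, {B}.
In {A, B, C, D}, {C} is not a superkey ({C}⁺ restricted to this set is {C, D}), so split on C --> D into {C, D} and {A, B, C}.
{C, D} has no BCNF violation.
{A, B, C} has no BCNF violation.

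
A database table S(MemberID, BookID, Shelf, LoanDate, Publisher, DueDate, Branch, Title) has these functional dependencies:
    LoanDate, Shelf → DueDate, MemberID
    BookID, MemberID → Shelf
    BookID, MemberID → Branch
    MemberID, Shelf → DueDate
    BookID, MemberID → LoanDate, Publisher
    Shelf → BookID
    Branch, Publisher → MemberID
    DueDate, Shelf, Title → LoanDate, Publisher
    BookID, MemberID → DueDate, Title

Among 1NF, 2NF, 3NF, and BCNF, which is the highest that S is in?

Candidate keys: {BookID, Branch, Publisher}, {BookID, MemberID}, {Branch, Publisher, Shelf}, {DueDate, Shelf, Title}, {LoanDate, Shelf}, {MemberID, Shelf}. Prime attributes: {BookID, Branch, DueDate, LoanDate, MemberID, Publisher, Shelf, Title}.
Shelf → BookID: {Shelf}⁺ = {BookID, Shelf}, which is not all of the attributes, so the left side is not a superkey — BCNF is violated.
Since {BookID} ⊆ prime attributes and every other non-superkey FD also has a prime right side, the schema is in 3NF.

3NF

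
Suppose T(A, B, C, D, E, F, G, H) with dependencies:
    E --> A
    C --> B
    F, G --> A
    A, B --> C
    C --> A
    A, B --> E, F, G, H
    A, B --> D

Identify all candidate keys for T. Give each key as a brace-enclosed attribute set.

{A, B}, {B, E}, {B, F, G}, {C}

{C}⁺ = {A, B, C, D, E, F, G, H} — all of the relation — so {C} is a candidate key.
{A, B}⁺ = {A, B, C, D, E, F, G, H} — all of the relation — so {A, B} is a candidate key.
{B, E}⁺ = {A, B, C, D, E, F, G, H} — all of the relation — so {B, E} is a candidate key.
{B, F, G}⁺ = {A, B, C, D, E, F, G, H} — all of the relation — so {B, F, G} is a candidate key.
Any other superkey properly contains one of these, so there are no further candidate keys.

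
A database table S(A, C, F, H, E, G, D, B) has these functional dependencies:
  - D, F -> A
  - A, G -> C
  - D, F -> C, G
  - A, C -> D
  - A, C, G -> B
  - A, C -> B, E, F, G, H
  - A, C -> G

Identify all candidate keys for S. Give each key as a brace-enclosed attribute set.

{A, C} is a candidate key since {A, C}⁺ = {A, B, C, D, E, F, G, H} covers every attribute.
{A, G} is a candidate key since {A, G}⁺ = {A, B, C, D, E, F, G, H} covers every attribute.
{D, F} is a candidate key since {D, F}⁺ = {A, B, C, D, E, F, G, H} covers every attribute.
No proper subset of any of these is a key, and no other minimal superkey exists.

{A, C}, {A, G}, {D, F}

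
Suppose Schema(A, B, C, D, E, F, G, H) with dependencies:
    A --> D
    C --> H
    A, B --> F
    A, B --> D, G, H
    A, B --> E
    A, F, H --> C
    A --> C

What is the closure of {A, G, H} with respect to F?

Start with {A, G, H}.
A --> D applies; add {D} → now {A, D, G, H}.
A --> C applies; add {C} → now {A, C, D, G, H}.
No further FD applies.

{A, C, D, G, H}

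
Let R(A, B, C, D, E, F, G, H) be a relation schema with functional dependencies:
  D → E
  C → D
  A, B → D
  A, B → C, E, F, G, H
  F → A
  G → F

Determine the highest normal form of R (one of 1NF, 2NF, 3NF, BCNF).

Candidate keys: {A, B}, {B, F}, {B, G}. Prime attributes: {A, B, F, G}.
D → E: {D}⁺ = {D, E}, which is not all of the attributes, so the left side is not a superkey — BCNF is violated.
D → E determines the non-prime attribute {E} from a non-superkey — 3NF is violated.
No proper subset of a key has a non-prime attribute in its closure, so there is no partial dependency; 2NF holds.

2NF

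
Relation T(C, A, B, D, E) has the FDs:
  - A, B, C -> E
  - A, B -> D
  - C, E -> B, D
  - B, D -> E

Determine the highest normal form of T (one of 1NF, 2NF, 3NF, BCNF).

1NF

Candidate keys: {A, B, C}, {A, C, E}. Prime attributes: {A, B, C, E}.
A, B -> D: {A, B}⁺ = {A, B, D, E}, which is not all of the attributes, so the left side is not a superkey — BCNF is violated.
A, B -> D determines the non-prime attribute {D} from a non-superkey — 3NF is violated.
The proper key subset {A, B} of {A, B, C} determines non-prime {D}, so the relation is not even in 2NF.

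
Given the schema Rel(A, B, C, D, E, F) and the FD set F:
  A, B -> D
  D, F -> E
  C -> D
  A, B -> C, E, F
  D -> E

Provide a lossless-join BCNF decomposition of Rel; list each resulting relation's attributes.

Candidate key of the original relation: {A, B}.
{A, B, C, D, E, F}: {D, F} determines {D, E, F} here but is not a superkey — split on D, F -> E, giving {D, E, F} and {A, B, C, D, F}.
{D, E, F}: {D} determines {D, E} here but is not a superkey — split on D -> E, giving {D, E} and {D, F}.
{D, E} has no BCNF violation.
{D, F} has no BCNF violation.
{A, B, C, D, F}: {C} determines {C, D} here but is not a superkey — split on C -> D, giving {C, D} and {A, B, C, F}.
{C, D} has no BCNF violation.
{A, B, C, F} has no BCNF violation.

{A, B, C, F}; {C, D}; {D, E}; {D, F}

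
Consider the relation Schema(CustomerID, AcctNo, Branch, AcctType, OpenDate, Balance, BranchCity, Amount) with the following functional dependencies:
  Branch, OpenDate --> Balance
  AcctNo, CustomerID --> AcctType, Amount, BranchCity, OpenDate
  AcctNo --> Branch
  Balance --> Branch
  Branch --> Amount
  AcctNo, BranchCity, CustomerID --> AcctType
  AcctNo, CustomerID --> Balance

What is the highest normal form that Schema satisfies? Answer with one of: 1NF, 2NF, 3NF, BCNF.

1NF

Candidate key: {AcctNo, CustomerID}. Prime attributes: {AcctNo, CustomerID}.
Branch, OpenDate --> Balance: {Branch, OpenDate}⁺ = {Amount, Balance, Branch, OpenDate}, which is not all of the attributes, so the left side is not a superkey — BCNF is violated.
Because {Balance} is non-prime and the left side of Branch, OpenDate --> Balance is not a superkey, the relation is not in 3NF.
The proper key subset {AcctNo} of {AcctNo, CustomerID} determines non-prime {Amount, Branch}, so the relation is not even in 2NF.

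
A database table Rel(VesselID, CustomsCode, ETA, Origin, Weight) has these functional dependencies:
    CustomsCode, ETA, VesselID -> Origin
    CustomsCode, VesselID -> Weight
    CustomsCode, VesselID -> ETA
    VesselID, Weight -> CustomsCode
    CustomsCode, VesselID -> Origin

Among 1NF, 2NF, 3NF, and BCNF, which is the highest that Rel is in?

BCNF

Candidate keys: {CustomsCode, VesselID}, {VesselID, Weight}. Prime attributes: {CustomsCode, VesselID, Weight}.
The left-hand side of every FD is a superkey, so BCNF is satisfied.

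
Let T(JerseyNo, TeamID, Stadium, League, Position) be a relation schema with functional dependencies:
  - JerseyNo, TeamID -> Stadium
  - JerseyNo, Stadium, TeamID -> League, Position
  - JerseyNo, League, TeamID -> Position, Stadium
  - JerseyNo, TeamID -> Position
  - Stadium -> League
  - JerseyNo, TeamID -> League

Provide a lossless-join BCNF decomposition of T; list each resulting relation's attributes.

{JerseyNo, Position, Stadium, TeamID}; {League, Stadium}

Candidate key of the original relation: {JerseyNo, TeamID}.
Within {JerseyNo, League, Position, Stadium, TeamID}: {Stadium}⁺ ∩ {JerseyNo, League, Position, Stadium, TeamID} = {League, Stadium}, not the whole set, so Stadium -> League violates BCNF; decompose into {League, Stadium} and {JerseyNo, Position, Stadium, TeamID}.
{League, Stadium}: every determinant is a superkey — BCNF.
{JerseyNo, Position, Stadium, TeamID}: every determinant is a superkey — BCNF.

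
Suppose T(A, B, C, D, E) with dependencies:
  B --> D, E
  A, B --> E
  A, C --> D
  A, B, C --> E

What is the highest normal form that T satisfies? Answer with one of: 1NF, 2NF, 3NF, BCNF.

1NF

Candidate key: {A, B, C}. Prime attributes: {A, B, C}.
For B --> D, E we have {B}⁺ = {B, D, E}; {B} is not a superkey, so BCNF fails.
B --> D, E has non-prime {D, E} on the right and a non-superkey on the left, so 3NF fails.
Since {B} ⊂ {A, B, C} and {B}⁺ ⊇ {D, E} with {D, E} non-prime, there is a partial dependency; 2NF fails.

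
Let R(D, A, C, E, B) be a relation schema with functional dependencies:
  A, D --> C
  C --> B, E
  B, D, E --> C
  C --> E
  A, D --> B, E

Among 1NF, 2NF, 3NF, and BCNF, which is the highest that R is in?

Candidate key: {A, D}. Prime attributes: {A, D}.
C --> B, E: {C}⁺ = {B, C, E}, which is not all of the attributes, so the left side is not a superkey — BCNF is violated.
C --> B, E has non-prime {B, E} on the right and a non-superkey on the left, so 3NF fails.
No proper subset of a key has a non-prime attribute in its closure, so there is no partial dependency; 2NF holds.

2NF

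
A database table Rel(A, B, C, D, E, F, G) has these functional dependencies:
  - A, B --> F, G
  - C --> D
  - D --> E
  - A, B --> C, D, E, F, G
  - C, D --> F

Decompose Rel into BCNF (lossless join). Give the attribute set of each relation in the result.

{A, B, C, G}; {C, D, F}; {D, E}

Candidate key of the original relation: {A, B}.
In {A, B, C, D, E, F, G}, {C} is not a superkey ({C}⁺ restricted to this set is {C, D, E, F}), so split on C --> D, E, F into {C, D, E, F} and {A, B, C, G}.
In {C, D, E, F}, {D} is not a superkey ({D}⁺ restricted to this set is {D, E}), so split on D --> E into {D, E} and {C, D, F}.
{D, E}: every determinant is a superkey — BCNF.
{C, D, F}: every determinant is a superkey — BCNF.
{A, B, C, G}: every determinant is a superkey — BCNF.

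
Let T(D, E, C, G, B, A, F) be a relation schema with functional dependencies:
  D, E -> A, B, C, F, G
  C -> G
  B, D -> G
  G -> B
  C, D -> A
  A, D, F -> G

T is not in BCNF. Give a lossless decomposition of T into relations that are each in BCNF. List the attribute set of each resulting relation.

{A, C, D}; {B, G}; {C, D, E, F}; {C, G}

Candidate key of the original relation: {D, E}.
In {A, B, C, D, E, F, G}, {C} is not a superkey ({C}⁺ restricted to this set is {B, C, G}), so split on C -> B, G into {B, C, G} and {A, C, D, E, F}.
In {B, C, G}, {G} is not a superkey ({G}⁺ restricted to this set is {B, G}), so split on G -> B into {B, G} and {C, G}.
{B, G} has no BCNF violation.
{C, G} has no BCNF violation.
In {A, C, D, E, F}, {C, D} is not a superkey ({C, D}⁺ restricted to this set is {A, C, D}), so split on C, D -> A into {A, C, D} and {C, D, E, F}.
{A, C, D} has no BCNF violation.
{C, D, E, F} has no BCNF violation.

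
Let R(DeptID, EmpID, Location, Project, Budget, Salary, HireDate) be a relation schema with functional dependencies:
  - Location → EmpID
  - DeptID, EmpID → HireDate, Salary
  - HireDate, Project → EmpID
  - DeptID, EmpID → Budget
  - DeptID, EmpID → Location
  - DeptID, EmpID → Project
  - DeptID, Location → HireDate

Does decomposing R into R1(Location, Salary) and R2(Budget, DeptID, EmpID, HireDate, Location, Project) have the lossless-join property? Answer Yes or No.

The shared attributes are {Location} and {Location}⁺ = {EmpID, Location}.
R1 ⊄ {EmpID, Location} and R2 ⊄ {EmpID, Location}, so the split is lossy.

No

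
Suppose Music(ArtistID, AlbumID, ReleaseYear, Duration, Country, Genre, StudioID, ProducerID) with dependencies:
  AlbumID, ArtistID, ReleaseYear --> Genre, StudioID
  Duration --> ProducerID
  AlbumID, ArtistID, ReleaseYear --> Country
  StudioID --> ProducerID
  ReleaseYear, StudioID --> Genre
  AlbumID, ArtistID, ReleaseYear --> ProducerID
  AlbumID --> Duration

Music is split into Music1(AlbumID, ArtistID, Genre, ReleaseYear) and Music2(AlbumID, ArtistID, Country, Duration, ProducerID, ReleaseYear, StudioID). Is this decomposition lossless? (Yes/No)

Yes

The shared attributes are {AlbumID, ArtistID, ReleaseYear} and {AlbumID, ArtistID, ReleaseYear}⁺ = {AlbumID, ArtistID, Country, Duration, Genre, ProducerID, ReleaseYear, StudioID}.
Since Music1 ⊆ {AlbumID, ArtistID, Country, Duration, Genre, ProducerID, ReleaseYear, StudioID}, the intersection is a superkey of Music1; the decomposition is lossless.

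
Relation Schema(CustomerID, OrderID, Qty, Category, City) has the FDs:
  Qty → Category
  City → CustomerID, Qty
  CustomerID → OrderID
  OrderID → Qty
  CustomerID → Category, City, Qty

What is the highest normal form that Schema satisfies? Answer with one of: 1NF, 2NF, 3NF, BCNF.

Candidate keys: {City}, {CustomerID}. Prime attributes: {City, CustomerID}.
For Qty → Category we have {Qty}⁺ = {Category, Qty}; {Qty} is not a superkey, so BCNF fails.
Qty → Category determines the non-prime attribute {Category} from a non-superkey — 3NF is violated.
With only single-attribute keys there can be no partial dependency, so 2NF holds.

2NF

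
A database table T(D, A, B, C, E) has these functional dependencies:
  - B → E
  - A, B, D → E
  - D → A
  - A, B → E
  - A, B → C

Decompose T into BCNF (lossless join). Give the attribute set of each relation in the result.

Candidate key of the original relation: {B, D}.
Within {A, B, C, D, E}: {B}⁺ ∩ {A, B, C, D, E} = {B, E}, not the whole set, so B → E violates BCNF; decompose into {B, E} and {A, B, C, D}.
{B, E} is in BCNF.
Within {A, B, C, D}: {D}⁺ ∩ {A, B, C, D} = {A, D}, not the whole set, so D → A violates BCNF; decompose into {A, D} and {B, C, D}.
{A, D} is in BCNF.
{B, C, D} is in BCNF.

{A, D}; {B, C, D}; {B, E}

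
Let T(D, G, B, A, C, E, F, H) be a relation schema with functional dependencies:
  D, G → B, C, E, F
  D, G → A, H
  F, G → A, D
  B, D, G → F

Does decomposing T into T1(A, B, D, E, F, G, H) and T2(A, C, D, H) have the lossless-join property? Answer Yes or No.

No

Common attributes: {A, D, H}; their closure is {A, D, H}.
T1 ⊄ {A, D, H} and T2 ⊄ {A, D, H}, so the split is lossy.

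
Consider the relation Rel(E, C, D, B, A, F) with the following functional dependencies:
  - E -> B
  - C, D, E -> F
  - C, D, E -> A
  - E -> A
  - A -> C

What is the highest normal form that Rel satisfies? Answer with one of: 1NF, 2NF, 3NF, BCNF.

1NF

Candidate key: {D, E}. Prime attributes: {D, E}.
For E -> B we have {E}⁺ = {A, B, C, E}; {E} is not a superkey, so BCNF fails.
E -> B has non-prime {B} on the right and a non-superkey on the left, so 3NF fails.
The proper key subset {E} of {D, E} determines non-prime {A, B, C}, so the relation is not even in 2NF.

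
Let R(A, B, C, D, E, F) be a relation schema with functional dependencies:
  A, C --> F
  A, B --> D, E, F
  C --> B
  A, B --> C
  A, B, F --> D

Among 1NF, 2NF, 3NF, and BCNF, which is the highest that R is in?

Candidate keys: {A, B}, {A, C}. Prime attributes: {A, B, C}.
C --> B breaks BCNF: {C}⁺ = {B, C}, so {C} is not a superkey.
Since {B} ⊆ prime attributes and every other non-superkey FD also has a prime right side, the schema is in 3NF.

3NF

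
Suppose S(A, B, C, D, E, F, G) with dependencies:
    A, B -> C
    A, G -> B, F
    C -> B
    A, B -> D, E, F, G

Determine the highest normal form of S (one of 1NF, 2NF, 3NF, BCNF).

Candidate keys: {A, B}, {A, C}, {A, G}. Prime attributes: {A, B, C, G}.
For C -> B we have {C}⁺ = {B, C}; {C} is not a superkey, so BCNF fails.
Since {B} ⊆ prime attributes and every other non-superkey FD also has a prime right side, the schema is in 3NF.

3NF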